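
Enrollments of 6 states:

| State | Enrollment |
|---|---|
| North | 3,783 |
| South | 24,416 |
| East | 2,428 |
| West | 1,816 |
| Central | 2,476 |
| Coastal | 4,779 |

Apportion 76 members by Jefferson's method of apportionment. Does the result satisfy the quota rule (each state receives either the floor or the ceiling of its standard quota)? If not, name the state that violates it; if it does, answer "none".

Standard quotas: North 7.242, South 46.743, East 4.648, West 3.477, Central 4.740, Coastal 9.149.
Jefferson allocation: North 7, South 49, East 4, West 3, Central 4, Coastal 9.
South has quota 46.743 (lower 46, upper 47) but receives 49 — outside the quota interval.

South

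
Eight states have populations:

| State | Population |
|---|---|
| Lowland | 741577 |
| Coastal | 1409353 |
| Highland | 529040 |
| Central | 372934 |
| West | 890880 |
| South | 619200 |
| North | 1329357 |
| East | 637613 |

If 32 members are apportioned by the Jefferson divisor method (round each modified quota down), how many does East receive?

Standard divisor 6529954/32 ≈ 204061.062; standard quotas: Lowland 3.634, Coastal 6.907, Highland 2.593, Central 1.828, West 4.366, South 3.034, North 6.515, East 3.125.
Rounding down gives 3, 6, 2, 1, 4, 3, 6, 3 = 28 seats, so the divisor must be adjusted.
With modified divisor 181800: modified quotas Lowland 4.079, Coastal 7.752, Highland 2.910, Central 2.051, West 4.900, South 3.406, North 7.312, East 3.507.
Rounding down: Lowland 4, Coastal 7, Highland 2, Central 2, West 4, South 3, North 7, East 3 (total 32).
East receives 3.

3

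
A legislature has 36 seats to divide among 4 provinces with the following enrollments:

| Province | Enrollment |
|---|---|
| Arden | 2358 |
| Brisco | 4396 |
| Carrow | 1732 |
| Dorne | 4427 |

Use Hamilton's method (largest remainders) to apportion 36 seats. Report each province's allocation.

Arden=7, Brisco=12, Carrow=5, Dorne=12

The standard divisor is 12913/36 ≈ 358.694.
Standard quotas: Arden 6.574, Brisco 12.256, Carrow 4.829, Dorne 12.342.
Lower quotas: Arden 6, Brisco 12, Carrow 4, Dorne 12 (sum 34, leaving 2 seats).
Remainders in descending order: Carrow 0.829, Arden 0.574, Dorne 0.342, Brisco 0.256.
Largest remainders: Carrow, Arden receive the extra seats.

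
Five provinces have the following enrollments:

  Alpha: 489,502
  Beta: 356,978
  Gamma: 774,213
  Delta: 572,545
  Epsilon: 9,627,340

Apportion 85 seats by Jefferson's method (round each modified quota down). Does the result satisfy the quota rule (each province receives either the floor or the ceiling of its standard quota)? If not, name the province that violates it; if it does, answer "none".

Epsilon

Standard quotas: Alpha 3.520, Beta 2.567, Gamma 5.567, Delta 4.117, Epsilon 69.229.
Jefferson allocation: Alpha 3, Beta 2, Gamma 5, Delta 4, Epsilon 71.
Epsilon has quota 69.229 (lower 69, upper 70) but receives 71 — outside the quota interval.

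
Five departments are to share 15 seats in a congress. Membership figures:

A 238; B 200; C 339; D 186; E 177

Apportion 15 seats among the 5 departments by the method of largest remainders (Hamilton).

A: 3, B: 3, C: 5, D: 2, E: 2

The standard divisor is 1140/15 = 76.
Standard quotas: A 3.132, B 2.632, C 4.461, D 2.447, E 2.329.
Lower quotas: A 3, B 2, C 4, D 2, E 2 (sum 13, leaving 2 seats).
Remainders in descending order: B 0.632, C 0.461, D 0.447, E 0.329, A 0.132.
Largest remainders: B, C receive the extra seats.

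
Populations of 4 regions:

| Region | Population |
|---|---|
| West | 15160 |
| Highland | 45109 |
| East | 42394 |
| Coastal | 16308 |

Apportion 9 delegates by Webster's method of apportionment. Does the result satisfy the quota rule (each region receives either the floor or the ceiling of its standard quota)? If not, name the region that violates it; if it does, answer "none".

none

Standard quotas: West 1.147, Highland 3.412, East 3.207, Coastal 1.234.
Webster allocation: West 1, Highland 4, East 3, Coastal 1.
Every allocation lies between the lower and upper quota.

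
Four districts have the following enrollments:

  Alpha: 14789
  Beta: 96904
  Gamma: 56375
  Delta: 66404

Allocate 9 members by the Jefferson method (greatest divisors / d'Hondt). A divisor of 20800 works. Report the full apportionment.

Alpha: 0, Beta: 4, Gamma: 2, Delta: 3

With modified divisor 20800: modified quotas Alpha 0.711, Beta 4.659, Gamma 2.710, Delta 3.192.
Rounding down: Alpha 0, Beta 4, Gamma 2, Delta 3 (total 9).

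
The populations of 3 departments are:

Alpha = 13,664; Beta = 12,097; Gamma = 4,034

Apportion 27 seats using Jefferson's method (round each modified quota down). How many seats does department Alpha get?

Standard divisor 29795/27 ≈ 1103.519; standard quotas: Alpha 12.382, Beta 10.962, Gamma 3.656.
Rounding down gives 12, 10, 3 = 25 seats, so the divisor must be adjusted.
With modified divisor 1030: modified quotas Alpha 13.266, Beta 11.745, Gamma 3.917.
Rounding down: Alpha 13, Beta 11, Gamma 3 (total 27).
Alpha receives 13.

13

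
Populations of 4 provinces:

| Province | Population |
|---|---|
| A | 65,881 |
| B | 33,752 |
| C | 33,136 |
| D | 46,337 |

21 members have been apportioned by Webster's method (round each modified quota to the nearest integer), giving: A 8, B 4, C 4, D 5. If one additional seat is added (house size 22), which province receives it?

Priority for the next seat is population ÷ (current seats + 0.5).
Priorities: A 7750.706, B 7500.444, C 7363.556, D 8424.909.
Highest priority: D.

D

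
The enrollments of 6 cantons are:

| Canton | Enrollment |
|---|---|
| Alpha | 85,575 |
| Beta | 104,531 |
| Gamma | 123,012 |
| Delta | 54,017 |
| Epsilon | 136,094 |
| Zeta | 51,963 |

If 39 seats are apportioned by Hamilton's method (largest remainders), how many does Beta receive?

Total 555192; standard divisor 555192/39 ≈ 14235.692.
Standard quotas: Alpha 6.0113, Beta 7.3429, Gamma 8.6411, Delta 3.7945, Epsilon 9.5601, Zeta 3.6502.
Lower quotas: Alpha 6, Beta 7, Gamma 8, Delta 3, Epsilon 9, Zeta 3 (sum 36, leaving 3 seats).
Remainders in descending order: Delta 0.7945, Zeta 0.6502, Gamma 0.6411, Epsilon 0.5601, Beta 0.3429, Alpha 0.0113.
Largest remainders: Delta, Zeta, Gamma receive the extra seats.
Beta receives 7.

7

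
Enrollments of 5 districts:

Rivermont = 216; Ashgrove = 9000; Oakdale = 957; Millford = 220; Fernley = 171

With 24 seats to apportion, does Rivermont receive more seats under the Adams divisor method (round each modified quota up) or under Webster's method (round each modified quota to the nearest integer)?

Adams

Adams: Rivermont 1, Ashgrove 19, Oakdale 2, Millford 1, Fernley 1.
Webster: Rivermont 0, Ashgrove 21, Oakdale 2, Millford 1, Fernley 0.
Rivermont gets 1 under Adams and 0 under Webster.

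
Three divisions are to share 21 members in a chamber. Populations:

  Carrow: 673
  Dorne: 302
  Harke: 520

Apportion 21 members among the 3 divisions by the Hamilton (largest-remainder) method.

Carrow 10, Dorne 4, Harke 7

Total 1495; standard divisor 1495/21 ≈ 71.19.
Standard quotas: Carrow 9.454, Dorne 4.242, Harke 7.304.
Lower quotas: Carrow 9, Dorne 4, Harke 7 (sum 20, leaving 1 seat).
Remainders in descending order: Carrow 0.454, Harke 0.304, Dorne 0.242.
Largest remainder: Carrow receives the extra seat.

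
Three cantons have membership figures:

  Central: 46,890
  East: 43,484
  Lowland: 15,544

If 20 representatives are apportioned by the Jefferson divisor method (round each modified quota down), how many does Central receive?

Standard divisor 105918/20 ≈ 5295.9; standard quotas: Central 8.854, East 8.211, Lowland 2.935.
Rounding down gives 8, 8, 2 = 18 seats, so the divisor must be adjusted.
With modified divisor 5000: modified quotas Central 9.378, East 8.697, Lowland 3.109.
Rounding down: Central 9, East 8, Lowland 3 (total 20).
Central receives 9.

9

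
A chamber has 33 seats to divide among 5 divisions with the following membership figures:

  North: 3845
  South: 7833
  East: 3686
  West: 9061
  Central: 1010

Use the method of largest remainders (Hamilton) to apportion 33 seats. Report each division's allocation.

North: 5, South: 10, East: 5, West: 12, Central: 1

The standard divisor is 25435/33 ≈ 770.758.
Standard quotas: North 4.9886, South 10.1627, East 4.7823, West 11.7560, Central 1.3104.
Lower quotas: North 4, South 10, East 4, West 11, Central 1 (sum 30, leaving 3 seats).
Remainders in descending order: North 0.9886, East 0.7823, West 0.7560, Central 0.3104, South 0.1627.
Largest remainders: North, East, West receive the extra seats.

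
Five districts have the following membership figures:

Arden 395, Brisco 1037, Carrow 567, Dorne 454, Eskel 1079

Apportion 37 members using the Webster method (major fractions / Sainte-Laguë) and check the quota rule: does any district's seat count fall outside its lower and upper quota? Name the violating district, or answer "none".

Standard quotas: Arden 4.138, Brisco 10.863, Carrow 5.940, Dorne 4.756, Eskel 11.303.
Webster allocation: Arden 4, Brisco 11, Carrow 6, Dorne 5, Eskel 11.
Every allocation lies between the lower and upper quota.

none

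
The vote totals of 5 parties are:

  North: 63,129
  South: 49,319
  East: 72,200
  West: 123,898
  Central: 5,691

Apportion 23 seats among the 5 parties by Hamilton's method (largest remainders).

North 5, South 4, East 5, West 9, Central 0

The standard divisor is 314237/23 ≈ 13662.478.
Standard quotas: North 4.6206, South 3.6098, East 5.2845, West 9.0685, Central 0.4165.
Lower quotas: North 4, South 3, East 5, West 9, Central 0 (sum 21, leaving 2 seats).
Remainders in descending order: North 0.6206, South 0.6098, Central 0.4165, East 0.2845, West 0.0685.
The surplus seats go to North, South.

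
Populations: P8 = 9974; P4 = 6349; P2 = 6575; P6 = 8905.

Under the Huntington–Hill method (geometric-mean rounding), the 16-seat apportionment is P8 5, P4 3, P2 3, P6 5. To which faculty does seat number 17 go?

Priority for the next seat is population ÷ (√(s·(s+1))).
Priorities: P8 1820.995, P4 1832.798, P2 1898.039, P6 1625.823.
Highest priority: P2.

P2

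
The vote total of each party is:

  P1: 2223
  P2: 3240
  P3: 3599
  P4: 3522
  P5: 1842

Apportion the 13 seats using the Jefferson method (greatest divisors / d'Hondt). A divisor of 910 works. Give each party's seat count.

P1 2, P2 3, P3 3, P4 3, P5 2

With modified divisor 910: modified quotas P1 2.443, P2 3.560, P3 3.955, P4 3.870, P5 2.024.
Rounding down: P1 2, P2 3, P3 3, P4 3, P5 2 (total 13).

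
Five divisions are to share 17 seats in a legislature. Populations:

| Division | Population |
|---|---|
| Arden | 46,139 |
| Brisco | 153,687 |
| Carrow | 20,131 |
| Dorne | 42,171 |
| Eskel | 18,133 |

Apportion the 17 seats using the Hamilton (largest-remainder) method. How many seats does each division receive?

Total 280261; standard divisor 280261/17 ≈ 16485.941.
Standard quotas: Arden 2.7987, Brisco 9.3223, Carrow 1.2211, Dorne 2.5580, Eskel 1.0999.
Lower quotas: Arden 2, Brisco 9, Carrow 1, Dorne 2, Eskel 1 (sum 15, leaving 2 seats).
Remainders in descending order: Arden 0.7987, Dorne 0.5580, Brisco 0.3223, Carrow 0.2211, Eskel 0.0999.
Largest remainders: Arden, Dorne receive the extra seats.

Arden 3; Brisco 9; Carrow 1; Dorne 3; Eskel 1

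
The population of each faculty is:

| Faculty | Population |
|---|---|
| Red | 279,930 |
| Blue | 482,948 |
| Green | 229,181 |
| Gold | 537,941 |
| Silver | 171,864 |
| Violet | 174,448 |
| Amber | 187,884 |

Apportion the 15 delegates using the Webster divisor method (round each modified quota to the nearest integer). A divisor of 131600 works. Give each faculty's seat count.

With modified divisor 131600: modified quotas Red 2.127, Blue 3.670, Green 1.741, Gold 4.088, Silver 1.306, Violet 1.326, Amber 1.428.
Rounding to the nearest integer: Red 2, Blue 4, Green 2, Gold 4, Silver 1, Violet 1, Amber 1 (total 15).

Red=2, Blue=4, Green=2, Gold=4, Silver=1, Violet=1, Amber=1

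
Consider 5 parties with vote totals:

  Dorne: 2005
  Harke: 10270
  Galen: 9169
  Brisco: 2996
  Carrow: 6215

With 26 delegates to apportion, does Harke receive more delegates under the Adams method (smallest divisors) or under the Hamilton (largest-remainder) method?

Hamilton

Adams: Dorne 2, Harke 8, Galen 8, Brisco 3, Carrow 5.
Hamilton: Dorne 2, Harke 9, Galen 8, Brisco 2, Carrow 5.
Harke gets 8 under Adams and 9 under Hamilton.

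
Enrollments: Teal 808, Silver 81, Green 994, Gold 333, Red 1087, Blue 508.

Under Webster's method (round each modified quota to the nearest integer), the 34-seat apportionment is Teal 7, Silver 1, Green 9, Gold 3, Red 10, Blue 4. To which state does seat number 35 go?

Blue

Priority for the next seat is population ÷ (current seats + 0.5).
Priorities: Teal 107.733, Silver 54.000, Green 104.632, Gold 95.143, Red 103.524, Blue 112.889.
Highest priority: Blue.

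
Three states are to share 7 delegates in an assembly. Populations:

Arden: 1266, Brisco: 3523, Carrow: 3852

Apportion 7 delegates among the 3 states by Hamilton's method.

Arden 1; Brisco 3; Carrow 3

The standard divisor is 8641/7 ≈ 1234.429.
Standard quotas: Arden 1.026, Brisco 2.854, Carrow 3.120.
Lower quotas: Arden 1, Brisco 2, Carrow 3 (sum 6, leaving 1 seat).
Remainders in descending order: Brisco 0.854, Carrow 0.120, Arden 0.026.
The surplus seat goes to Brisco.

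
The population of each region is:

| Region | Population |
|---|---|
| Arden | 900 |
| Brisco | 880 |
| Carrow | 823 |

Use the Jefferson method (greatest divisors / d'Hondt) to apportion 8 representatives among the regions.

Arden 3; Brisco 3; Carrow 2

Standard divisor 2603/8 ≈ 325.375; standard quotas: Arden 2.766, Brisco 2.705, Carrow 2.529.
Rounding down gives 2, 2, 2 = 6 seats, so the divisor must be adjusted.
With modified divisor 280: modified quotas Arden 3.214, Brisco 3.143, Carrow 2.939.
Rounding down: Arden 3, Brisco 3, Carrow 2 (total 8).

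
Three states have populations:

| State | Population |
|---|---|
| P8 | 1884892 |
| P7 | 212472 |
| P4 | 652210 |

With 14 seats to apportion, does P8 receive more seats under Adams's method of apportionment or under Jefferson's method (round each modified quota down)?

Adams: P8 9, P7 1, P4 4.
Jefferson: P8 10, P7 1, P4 3.
P8 gets 9 under Adams and 10 under Jefferson.

Jefferson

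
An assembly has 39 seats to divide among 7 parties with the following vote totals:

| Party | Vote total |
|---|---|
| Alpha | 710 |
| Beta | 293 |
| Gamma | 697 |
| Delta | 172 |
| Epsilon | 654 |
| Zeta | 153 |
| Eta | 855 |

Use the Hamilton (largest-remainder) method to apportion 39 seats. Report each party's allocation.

Alpha 8; Beta 3; Gamma 8; Delta 2; Epsilon 7; Zeta 2; Eta 9

Standard divisor: 3534 ÷ 39 ≈ 90.615.
Standard quotas: Alpha 7.835, Beta 3.233, Gamma 7.692, Delta 1.898, Epsilon 7.217, Zeta 1.688, Eta 9.435.
Lower quotas: Alpha 7, Beta 3, Gamma 7, Delta 1, Epsilon 7, Zeta 1, Eta 9 (sum 35, leaving 4 seats).
Remainders in descending order: Delta 0.898, Alpha 0.835, Gamma 0.692, Zeta 0.688, Eta 0.435, Beta 0.233, Epsilon 0.217.
The surplus seats go to Delta, Alpha, Gamma, Zeta.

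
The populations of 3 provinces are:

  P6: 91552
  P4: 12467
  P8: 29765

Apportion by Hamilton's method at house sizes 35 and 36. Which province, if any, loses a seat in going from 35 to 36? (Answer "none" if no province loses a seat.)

none

At 35 seats: P6 24, P4 3, P8 8.
At 36 seats: P6 25, P4 3, P8 8.
No province's allocation decreased.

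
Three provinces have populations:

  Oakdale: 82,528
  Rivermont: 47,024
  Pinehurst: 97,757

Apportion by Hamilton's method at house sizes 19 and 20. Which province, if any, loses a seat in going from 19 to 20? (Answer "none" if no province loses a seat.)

At 19 seats: Oakdale 7, Rivermont 4, Pinehurst 8.
At 20 seats: Oakdale 7, Rivermont 4, Pinehurst 9.
No province's allocation decreased.

none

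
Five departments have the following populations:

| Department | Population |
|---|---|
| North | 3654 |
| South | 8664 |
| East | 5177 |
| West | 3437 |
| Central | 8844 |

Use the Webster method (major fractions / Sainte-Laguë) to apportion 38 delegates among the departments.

Standard divisor 29776/38 ≈ 783.579; standard quotas: North 4.663, South 11.057, East 6.607, West 4.386, Central 11.287.
Rounding to the nearest integer gives North 5, South 11, East 7, West 4, Central 11 — total 38, matching the house size, so no adjustment is needed.

North: 5; South: 11; East: 7; West: 4; Central: 11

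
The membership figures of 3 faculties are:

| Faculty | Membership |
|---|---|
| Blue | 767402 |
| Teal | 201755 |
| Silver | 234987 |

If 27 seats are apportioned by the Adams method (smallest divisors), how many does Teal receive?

Standard divisor 1204144/27 ≈ 44597.926; standard quotas: Blue 17.207, Teal 4.524, Silver 5.269.
Rounding up gives 18, 5, 6 = 29 seats, so the divisor must be adjusted.
With modified divisor 47500: modified quotas Blue 16.156, Teal 4.247, Silver 4.947.
Rounding up: Blue 17, Teal 5, Silver 5 (total 27).
Teal receives 5.

5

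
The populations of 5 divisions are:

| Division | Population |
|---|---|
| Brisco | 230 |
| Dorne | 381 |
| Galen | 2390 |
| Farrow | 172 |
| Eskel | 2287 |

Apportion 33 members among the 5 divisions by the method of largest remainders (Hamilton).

Total 5460; standard divisor 5460/33 ≈ 165.455.
Standard quotas: Brisco 1.390, Dorne 2.303, Galen 14.445, Farrow 1.040, Eskel 13.823.
Lower quotas: Brisco 1, Dorne 2, Galen 14, Farrow 1, Eskel 13 (sum 31, leaving 2 seats).
Remainders in descending order: Eskel 0.823, Galen 0.445, Brisco 0.390, Dorne 0.303, Farrow 0.040.
Largest remainders: Eskel, Galen receive the extra seats.

Brisco: 1, Dorne: 2, Galen: 15, Farrow: 1, Eskel: 14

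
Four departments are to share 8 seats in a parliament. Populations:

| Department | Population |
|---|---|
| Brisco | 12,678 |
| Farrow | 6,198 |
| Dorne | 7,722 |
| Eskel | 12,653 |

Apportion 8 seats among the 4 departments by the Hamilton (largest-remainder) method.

Total 39251; standard divisor 39251/8 ≈ 4906.375.
Standard quotas: Brisco 2.5840, Farrow 1.2633, Dorne 1.5739, Eskel 2.5789.
Lower quotas: Brisco 2, Farrow 1, Dorne 1, Eskel 2 (sum 6, leaving 2 seats).
Remainders in descending order: Brisco 0.5840, Eskel 0.5789, Dorne 0.5739, Farrow 0.2633.
Largest remainders: Brisco, Eskel receive the extra seats.

Brisco: 3, Farrow: 1, Dorne: 1, Eskel: 3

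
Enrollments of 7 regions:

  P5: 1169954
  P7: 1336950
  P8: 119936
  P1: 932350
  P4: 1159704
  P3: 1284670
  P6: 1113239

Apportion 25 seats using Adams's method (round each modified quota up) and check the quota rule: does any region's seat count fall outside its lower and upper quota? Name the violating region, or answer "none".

Standard quotas: P5 4.110, P7 4.696, P8 0.421, P1 3.275, P4 4.074, P3 4.513, P6 3.911.
Adams allocation: P5 4, P7 5, P8 1, P1 3, P4 4, P3 4, P6 4.
Every allocation lies between the lower and upper quota.

none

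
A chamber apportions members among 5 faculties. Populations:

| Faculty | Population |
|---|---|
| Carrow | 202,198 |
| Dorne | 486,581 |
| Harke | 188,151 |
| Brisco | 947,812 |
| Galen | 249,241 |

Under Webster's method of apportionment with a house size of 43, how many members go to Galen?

Standard divisor 2073983/43 ≈ 48232.163; standard quotas: Carrow 4.192, Dorne 10.088, Harke 3.901, Brisco 19.651, Galen 5.168.
Rounding to the nearest integer gives Carrow 4, Dorne 10, Harke 4, Brisco 20, Galen 5 — total 43, matching the house size, so no adjustment is needed.
Galen receives 5.

5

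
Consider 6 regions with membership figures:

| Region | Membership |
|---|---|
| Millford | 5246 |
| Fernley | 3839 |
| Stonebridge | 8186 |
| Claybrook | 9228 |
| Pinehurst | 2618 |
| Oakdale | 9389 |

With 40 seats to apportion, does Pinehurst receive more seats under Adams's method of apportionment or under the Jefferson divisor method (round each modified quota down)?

Adams

Adams: Millford 6, Fernley 4, Stonebridge 8, Claybrook 9, Pinehurst 3, Oakdale 10.
Jefferson: Millford 5, Fernley 4, Stonebridge 9, Claybrook 10, Pinehurst 2, Oakdale 10.
Pinehurst gets 3 under Adams and 2 under Jefferson.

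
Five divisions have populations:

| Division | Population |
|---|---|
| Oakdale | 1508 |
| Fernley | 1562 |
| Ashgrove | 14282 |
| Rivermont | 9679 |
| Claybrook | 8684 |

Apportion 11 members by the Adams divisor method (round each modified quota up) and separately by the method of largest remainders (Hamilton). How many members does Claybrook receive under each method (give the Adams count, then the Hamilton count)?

Adams: Oakdale 1, Fernley 1, Ashgrove 4, Rivermont 3, Claybrook 2.
Hamilton: Oakdale 0, Fernley 1, Ashgrove 4, Rivermont 3, Claybrook 3.
Claybrook gets 2 under Adams and 3 under Hamilton.

2 and 3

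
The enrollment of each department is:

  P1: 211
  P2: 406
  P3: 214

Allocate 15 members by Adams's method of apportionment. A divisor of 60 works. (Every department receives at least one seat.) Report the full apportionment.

With modified divisor 60: modified quotas P1 3.517, P2 6.767, P3 3.567.
Rounding up: P1 4, P2 7, P3 4 (total 15).

P1 4, P2 7, P3 4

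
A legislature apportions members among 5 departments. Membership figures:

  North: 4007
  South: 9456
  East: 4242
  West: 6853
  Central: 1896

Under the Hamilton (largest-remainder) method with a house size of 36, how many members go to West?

Total 26454; standard divisor 26454/36 ≈ 734.833.
Standard quotas: North 5.4529, South 12.8682, East 5.7727, West 9.3259, Central 2.5802.
Lower quotas: North 5, South 12, East 5, West 9, Central 2 (sum 33, leaving 3 seats).
Remainders in descending order: South 0.8682, East 0.7727, Central 0.5802, North 0.4529, West 0.3259.
Largest remainders: South, East, Central receive the extra seats.
West receives 9.

9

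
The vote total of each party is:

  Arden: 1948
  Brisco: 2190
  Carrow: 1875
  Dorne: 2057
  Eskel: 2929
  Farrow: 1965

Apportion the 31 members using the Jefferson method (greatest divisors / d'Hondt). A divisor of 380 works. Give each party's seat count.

With modified divisor 380: modified quotas Arden 5.126, Brisco 5.763, Carrow 4.934, Dorne 5.413, Eskel 7.708, Farrow 5.171.
Rounding down: Arden 5, Brisco 5, Carrow 4, Dorne 5, Eskel 7, Farrow 5 (total 31).

Arden=5, Brisco=5, Carrow=4, Dorne=5, Eskel=7, Farrow=5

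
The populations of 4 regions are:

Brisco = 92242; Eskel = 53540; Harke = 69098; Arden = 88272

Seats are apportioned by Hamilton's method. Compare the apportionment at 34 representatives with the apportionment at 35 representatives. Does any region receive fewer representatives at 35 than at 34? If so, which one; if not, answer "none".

none

At 34 seats: Brisco 10, Eskel 6, Harke 8, Arden 10.
At 35 seats: Brisco 11, Eskel 6, Harke 8, Arden 10.
No region's allocation decreased.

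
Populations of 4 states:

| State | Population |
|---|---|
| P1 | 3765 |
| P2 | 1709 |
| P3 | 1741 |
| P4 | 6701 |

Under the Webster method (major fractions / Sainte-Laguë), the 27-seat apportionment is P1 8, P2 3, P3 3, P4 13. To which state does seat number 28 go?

Priority for the next seat is population ÷ (current seats + 0.5).
Priorities: P1 442.941, P2 488.286, P3 497.429, P4 496.370.
Highest priority: P3.

P3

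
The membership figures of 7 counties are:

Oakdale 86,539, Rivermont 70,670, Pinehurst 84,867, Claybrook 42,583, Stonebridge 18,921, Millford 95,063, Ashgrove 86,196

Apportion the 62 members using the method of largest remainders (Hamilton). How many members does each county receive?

Oakdale: 11; Rivermont: 9; Pinehurst: 11; Claybrook: 6; Stonebridge: 2; Millford: 12; Ashgrove: 11

Total 484839; standard divisor 484839/62 ≈ 7819.984.
Standard quotas: Oakdale 11.0664, Rivermont 9.0371, Pinehurst 10.8526, Claybrook 5.4454, Stonebridge 2.4196, Millford 12.1564, Ashgrove 11.0225.
Lower quotas: Oakdale 11, Rivermont 9, Pinehurst 10, Claybrook 5, Stonebridge 2, Millford 12, Ashgrove 11 (sum 60, leaving 2 seats).
Remainders in descending order: Pinehurst 0.8526, Claybrook 0.4454, Stonebridge 0.4196, Millford 0.1564, Oakdale 0.0664, Rivermont 0.0371, Ashgrove 0.0225.
The surplus seats go to Pinehurst, Claybrook.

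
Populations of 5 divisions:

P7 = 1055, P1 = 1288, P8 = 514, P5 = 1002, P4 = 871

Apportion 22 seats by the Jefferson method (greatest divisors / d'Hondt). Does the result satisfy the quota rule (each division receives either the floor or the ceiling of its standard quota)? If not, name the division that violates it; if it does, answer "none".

none

Standard quotas: P7 4.907, P1 5.991, P8 2.391, P5 4.660, P4 4.051.
Jefferson allocation: P7 5, P1 6, P8 2, P5 5, P4 4.
Every allocation lies between the lower and upper quota.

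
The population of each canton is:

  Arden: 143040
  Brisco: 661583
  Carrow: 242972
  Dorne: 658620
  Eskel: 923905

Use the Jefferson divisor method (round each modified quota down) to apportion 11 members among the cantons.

Standard divisor 2630120/11 ≈ 239101.818; standard quotas: Arden 0.598, Brisco 2.767, Carrow 1.016, Dorne 2.755, Eskel 3.864.
Rounding down gives 0, 2, 1, 2, 3 = 8 seats, so the divisor must be adjusted.
With modified divisor 202200: modified quotas Arden 0.707, Brisco 3.272, Carrow 1.202, Dorne 3.257, Eskel 4.569.
Rounding down: Arden 0, Brisco 3, Carrow 1, Dorne 3, Eskel 4 (total 11).

Arden=0; Brisco=3; Carrow=1; Dorne=3; Eskel=4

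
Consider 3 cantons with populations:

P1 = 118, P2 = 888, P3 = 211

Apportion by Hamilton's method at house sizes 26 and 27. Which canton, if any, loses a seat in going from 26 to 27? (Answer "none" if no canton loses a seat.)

At 26 seats: P1 3, P2 19, P3 4.
At 27 seats: P1 2, P2 20, P3 5.
P1 drops from 3 to 2.

P1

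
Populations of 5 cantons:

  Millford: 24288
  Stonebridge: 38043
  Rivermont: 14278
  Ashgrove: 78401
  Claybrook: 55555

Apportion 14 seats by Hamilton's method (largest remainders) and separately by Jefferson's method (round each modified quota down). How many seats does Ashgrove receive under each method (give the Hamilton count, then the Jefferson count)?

5 and 6

Hamilton: Millford 2, Stonebridge 2, Rivermont 1, Ashgrove 5, Claybrook 4.
Jefferson: Millford 1, Stonebridge 2, Rivermont 1, Ashgrove 6, Claybrook 4.
Ashgrove gets 5 under Hamilton and 6 under Jefferson.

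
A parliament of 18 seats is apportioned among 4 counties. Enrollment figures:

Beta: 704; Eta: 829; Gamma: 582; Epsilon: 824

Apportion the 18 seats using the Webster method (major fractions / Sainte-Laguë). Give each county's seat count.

Beta: 4; Eta: 5; Gamma: 4; Epsilon: 5

Standard divisor 2939/18 ≈ 163.278; standard quotas: Beta 4.312, Eta 5.077, Gamma 3.564, Epsilon 5.047.
Rounding to the nearest integer gives Beta 4, Eta 5, Gamma 4, Epsilon 5 — total 18, matching the house size, so no adjustment is needed.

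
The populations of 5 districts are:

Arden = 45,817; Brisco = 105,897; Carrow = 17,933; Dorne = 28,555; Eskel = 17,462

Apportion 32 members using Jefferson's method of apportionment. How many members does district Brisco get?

17

Standard divisor 215664/32 ≈ 6739.5; standard quotas: Arden 6.798, Brisco 15.713, Carrow 2.661, Dorne 4.237, Eskel 2.591.
Rounding down gives 6, 15, 2, 4, 2 = 29 seats, so the divisor must be adjusted.
With modified divisor 6100: modified quotas Arden 7.511, Brisco 17.360, Carrow 2.940, Dorne 4.681, Eskel 2.863.
Rounding down: Arden 7, Brisco 17, Carrow 2, Dorne 4, Eskel 2 (total 32).
Brisco receives 17.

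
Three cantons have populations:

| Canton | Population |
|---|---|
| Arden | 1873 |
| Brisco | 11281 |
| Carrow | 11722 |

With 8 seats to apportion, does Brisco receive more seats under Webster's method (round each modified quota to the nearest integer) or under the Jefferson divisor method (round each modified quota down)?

Webster: Arden 1, Brisco 3, Carrow 4.
Jefferson: Arden 0, Brisco 4, Carrow 4.
Brisco gets 3 under Webster and 4 under Jefferson.

Jefferson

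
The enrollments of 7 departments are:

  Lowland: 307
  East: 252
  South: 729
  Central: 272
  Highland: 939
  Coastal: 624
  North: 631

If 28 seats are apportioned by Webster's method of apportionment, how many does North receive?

5

Standard divisor 3754/28 ≈ 134.071; standard quotas: Lowland 2.290, East 1.880, South 5.437, Central 2.029, Highland 7.004, Coastal 4.654, North 4.706.
Rounding to the nearest integer gives Lowland 2, East 2, South 5, Central 2, Highland 7, Coastal 5, North 5 — total 28, matching the house size, so no adjustment is needed.
North receives 5.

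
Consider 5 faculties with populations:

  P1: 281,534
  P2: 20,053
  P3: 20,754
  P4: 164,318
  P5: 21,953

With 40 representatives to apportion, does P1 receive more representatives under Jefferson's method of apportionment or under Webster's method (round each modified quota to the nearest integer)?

Jefferson

Jefferson: P1 23, P2 1, P3 1, P4 14, P5 1.
Webster: P1 21, P2 2, P3 2, P4 13, P5 2.
P1 gets 23 under Jefferson and 21 under Webster.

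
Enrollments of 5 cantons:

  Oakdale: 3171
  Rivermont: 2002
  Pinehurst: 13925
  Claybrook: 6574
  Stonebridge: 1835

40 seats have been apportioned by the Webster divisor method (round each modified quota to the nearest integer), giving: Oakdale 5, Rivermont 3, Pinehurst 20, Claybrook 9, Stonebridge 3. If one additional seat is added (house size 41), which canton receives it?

Claybrook

Priority for the next seat is population ÷ (current seats + 0.5).
Priorities: Oakdale 576.545, Rivermont 572.000, Pinehurst 679.268, Claybrook 692.000, Stonebridge 524.286.
Highest priority: Claybrook.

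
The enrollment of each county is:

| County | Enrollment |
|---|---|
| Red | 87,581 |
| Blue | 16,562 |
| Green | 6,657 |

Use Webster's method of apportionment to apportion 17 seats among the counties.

Red 13; Blue 3; Green 1

Standard divisor 110800/17 ≈ 6517.647; standard quotas: Red 13.438, Blue 2.541, Green 1.021.
Rounding to the nearest integer gives Red 13, Blue 3, Green 1 — total 17, matching the house size, so no adjustment is needed.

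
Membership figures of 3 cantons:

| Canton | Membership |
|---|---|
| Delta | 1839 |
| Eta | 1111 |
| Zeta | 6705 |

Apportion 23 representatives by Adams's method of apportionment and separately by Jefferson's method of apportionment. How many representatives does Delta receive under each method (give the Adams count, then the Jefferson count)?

Adams: Delta 5, Eta 3, Zeta 15.
Jefferson: Delta 4, Eta 2, Zeta 17.
Delta gets 5 under Adams and 4 under Jefferson.

5 and 4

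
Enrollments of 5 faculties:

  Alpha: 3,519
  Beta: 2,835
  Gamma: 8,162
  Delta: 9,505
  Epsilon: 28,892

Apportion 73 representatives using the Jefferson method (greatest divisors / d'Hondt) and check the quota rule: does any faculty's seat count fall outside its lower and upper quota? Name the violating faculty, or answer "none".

Epsilon

Standard quotas: Alpha 4.855, Beta 3.911, Gamma 11.260, Delta 13.113, Epsilon 39.860.
Jefferson allocation: Alpha 4, Beta 4, Gamma 11, Delta 13, Epsilon 41.
Epsilon has quota 39.860 (lower 39, upper 40) but receives 41 — outside the quota interval.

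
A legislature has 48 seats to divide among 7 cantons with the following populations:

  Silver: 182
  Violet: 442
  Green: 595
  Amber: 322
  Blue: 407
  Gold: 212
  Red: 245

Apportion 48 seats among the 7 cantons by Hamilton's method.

Silver: 4, Violet: 9, Green: 12, Amber: 6, Blue: 8, Gold: 4, Red: 5

Total 2405; standard divisor 2405/48 ≈ 50.104.
Standard quotas: Silver 3.632, Violet 8.822, Green 11.875, Amber 6.427, Blue 8.123, Gold 4.231, Red 4.890.
Lower quotas: Silver 3, Violet 8, Green 11, Amber 6, Blue 8, Gold 4, Red 4 (sum 44, leaving 4 seats).
Remainders in descending order: Red 0.890, Green 0.875, Violet 0.822, Silver 0.632, Amber 0.427, Gold 0.231, Blue 0.123.
The surplus seats go to Red, Green, Violet, Silver.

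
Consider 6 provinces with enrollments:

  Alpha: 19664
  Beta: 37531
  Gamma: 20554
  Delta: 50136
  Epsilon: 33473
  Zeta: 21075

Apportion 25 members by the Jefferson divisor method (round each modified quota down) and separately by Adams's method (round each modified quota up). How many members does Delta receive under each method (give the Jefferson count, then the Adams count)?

7 and 6

Jefferson: Alpha 2, Beta 5, Gamma 3, Delta 7, Epsilon 5, Zeta 3.
Adams: Alpha 3, Beta 5, Gamma 3, Delta 6, Epsilon 5, Zeta 3.
Delta gets 7 under Jefferson and 6 under Adams.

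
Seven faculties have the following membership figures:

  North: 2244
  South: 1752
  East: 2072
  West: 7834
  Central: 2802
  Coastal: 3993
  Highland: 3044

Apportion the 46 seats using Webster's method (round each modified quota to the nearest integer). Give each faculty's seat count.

Standard divisor 23741/46 ≈ 516.109; standard quotas: North 4.348, South 3.395, East 4.015, West 15.179, Central 5.429, Coastal 7.737, Highland 5.898.
Rounding to the nearest integer gives 4, 3, 4, 15, 5, 8, 6 = 45 seats, so the divisor must be adjusted.
With modified divisor 507: modified quotas North 4.426, South 3.456, East 4.087, West 15.452, Central 5.527, Coastal 7.876, Highland 6.004.
Rounding to the nearest integer: North 4, South 3, East 4, West 15, Central 6, Coastal 8, Highland 6 (total 46).

North 4, South 3, East 4, West 15, Central 6, Coastal 8, Highland 6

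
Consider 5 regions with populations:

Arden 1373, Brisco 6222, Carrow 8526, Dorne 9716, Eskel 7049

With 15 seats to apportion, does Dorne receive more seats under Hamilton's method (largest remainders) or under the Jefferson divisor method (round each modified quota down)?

Jefferson

Hamilton: Arden 1, Brisco 3, Carrow 4, Dorne 4, Eskel 3.
Jefferson: Arden 0, Brisco 3, Carrow 4, Dorne 5, Eskel 3.
Dorne gets 4 under Hamilton and 5 under Jefferson.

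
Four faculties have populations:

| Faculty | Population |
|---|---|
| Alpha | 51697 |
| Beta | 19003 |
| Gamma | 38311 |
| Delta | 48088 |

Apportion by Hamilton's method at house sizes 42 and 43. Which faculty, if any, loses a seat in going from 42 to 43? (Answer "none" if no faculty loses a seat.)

At 42 seats: Alpha 14, Beta 5, Gamma 10, Delta 13.
At 43 seats: Alpha 14, Beta 5, Gamma 11, Delta 13.
No faculty's allocation decreased.

none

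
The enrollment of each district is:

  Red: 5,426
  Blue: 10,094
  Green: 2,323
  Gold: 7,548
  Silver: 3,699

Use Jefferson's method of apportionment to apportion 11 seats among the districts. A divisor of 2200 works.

Red 2, Blue 4, Green 1, Gold 3, Silver 1

With modified divisor 2200: modified quotas Red 2.466, Blue 4.588, Green 1.056, Gold 3.431, Silver 1.681.
Rounding down: Red 2, Blue 4, Green 1, Gold 3, Silver 1 (total 11).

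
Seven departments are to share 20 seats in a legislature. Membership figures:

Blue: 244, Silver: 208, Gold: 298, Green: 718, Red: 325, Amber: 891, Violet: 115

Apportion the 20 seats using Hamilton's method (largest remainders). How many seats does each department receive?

Standard divisor: 2799 ÷ 20 ≈ 139.95.
Standard quotas: Blue 1.743, Silver 1.486, Gold 2.129, Green 5.130, Red 2.322, Amber 6.367, Violet 0.822.
Lower quotas: Blue 1, Silver 1, Gold 2, Green 5, Red 2, Amber 6, Violet 0 (sum 17, leaving 3 seats).
Remainders in descending order: Violet 0.822, Blue 0.743, Silver 0.486, Amber 0.367, Red 0.322, Green 0.130, Gold 0.129.
Largest remainders: Violet, Blue, Silver receive the extra seats.

Blue: 2, Silver: 2, Gold: 2, Green: 5, Red: 2, Amber: 6, Violet: 1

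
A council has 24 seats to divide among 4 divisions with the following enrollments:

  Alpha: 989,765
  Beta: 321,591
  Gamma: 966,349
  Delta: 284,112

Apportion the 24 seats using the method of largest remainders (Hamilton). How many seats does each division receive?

Alpha 9, Beta 3, Gamma 9, Delta 3

Standard divisor: 2561817 ÷ 24 ≈ 106742.375.
Standard quotas: Alpha 9.2725, Beta 3.0128, Gamma 9.0531, Delta 2.6617.
Lower quotas: Alpha 9, Beta 3, Gamma 9, Delta 2 (sum 23, leaving 1 seat).
Remainders in descending order: Delta 0.6617, Alpha 0.2725, Gamma 0.0531, Beta 0.0128.
Largest remainder: Delta receives the extra seat.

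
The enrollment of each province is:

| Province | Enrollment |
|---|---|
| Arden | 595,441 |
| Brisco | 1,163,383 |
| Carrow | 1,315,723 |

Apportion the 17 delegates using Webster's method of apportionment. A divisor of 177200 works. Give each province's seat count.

Arden: 3, Brisco: 7, Carrow: 7

With modified divisor 177200: modified quotas Arden 3.360, Brisco 6.565, Carrow 7.425.
Rounding to the nearest integer: Arden 3, Brisco 7, Carrow 7 (total 17).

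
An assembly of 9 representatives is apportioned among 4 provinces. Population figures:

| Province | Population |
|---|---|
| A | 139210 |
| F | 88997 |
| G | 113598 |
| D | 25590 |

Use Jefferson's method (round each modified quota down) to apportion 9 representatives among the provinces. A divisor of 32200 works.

A 4, F 2, G 3, D 0

With modified divisor 32200: modified quotas A 4.323, F 2.764, G 3.528, D 0.795.
Rounding down: A 4, F 2, G 3, D 0 (total 9).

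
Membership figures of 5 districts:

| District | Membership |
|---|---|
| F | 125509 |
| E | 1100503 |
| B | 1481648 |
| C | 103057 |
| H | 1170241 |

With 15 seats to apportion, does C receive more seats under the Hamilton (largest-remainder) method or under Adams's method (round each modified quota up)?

Hamilton: F 1, E 4, B 6, C 0, H 4.
Adams: F 1, E 4, B 5, C 1, H 4.
C gets 0 under Hamilton and 1 under Adams.

Adams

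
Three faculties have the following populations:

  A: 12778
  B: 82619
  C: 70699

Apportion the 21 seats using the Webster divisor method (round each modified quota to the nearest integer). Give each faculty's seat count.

Standard divisor 166096/21 ≈ 7909.333; standard quotas: A 1.616, B 10.446, C 8.939.
Rounding to the nearest integer gives A 2, B 10, C 9 — total 21, matching the house size, so no adjustment is needed.

A=2, B=10, C=9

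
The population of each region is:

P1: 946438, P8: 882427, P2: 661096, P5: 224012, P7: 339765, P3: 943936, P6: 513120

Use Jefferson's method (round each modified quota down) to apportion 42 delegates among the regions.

Standard divisor 4510794/42 ≈ 107399.857; standard quotas: P1 8.812, P8 8.216, P2 6.155, P5 2.086, P7 3.164, P3 8.789, P6 4.778.
Rounding down gives 8, 8, 6, 2, 3, 8, 4 = 39 seats, so the divisor must be adjusted.
With modified divisor 100300: modified quotas P1 9.436, P8 8.798, P2 6.591, P5 2.233, P7 3.387, P3 9.411, P6 5.116.
Rounding down: P1 9, P8 8, P2 6, P5 2, P7 3, P3 9, P6 5 (total 42).

P1 9, P8 8, P2 6, P5 2, P7 3, P3 9, P6 5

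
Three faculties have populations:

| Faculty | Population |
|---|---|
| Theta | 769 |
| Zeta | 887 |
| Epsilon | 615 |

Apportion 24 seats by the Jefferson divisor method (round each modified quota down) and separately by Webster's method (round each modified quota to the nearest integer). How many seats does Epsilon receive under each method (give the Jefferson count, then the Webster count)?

6 and 7

Jefferson: Theta 8, Zeta 10, Epsilon 6.
Webster: Theta 8, Zeta 9, Epsilon 7.
Epsilon gets 6 under Jefferson and 7 under Webster.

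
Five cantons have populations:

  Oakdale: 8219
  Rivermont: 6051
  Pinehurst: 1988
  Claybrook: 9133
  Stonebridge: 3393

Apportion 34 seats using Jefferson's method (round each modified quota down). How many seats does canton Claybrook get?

11

Standard divisor 28784/34 ≈ 846.588; standard quotas: Oakdale 9.708, Rivermont 7.148, Pinehurst 2.348, Claybrook 10.788, Stonebridge 4.008.
Rounding down gives 9, 7, 2, 10, 4 = 32 seats, so the divisor must be adjusted.
With modified divisor 800: modified quotas Oakdale 10.274, Rivermont 7.564, Pinehurst 2.485, Claybrook 11.416, Stonebridge 4.241.
Rounding down: Oakdale 10, Rivermont 7, Pinehurst 2, Claybrook 11, Stonebridge 4 (total 34).
Claybrook receives 11.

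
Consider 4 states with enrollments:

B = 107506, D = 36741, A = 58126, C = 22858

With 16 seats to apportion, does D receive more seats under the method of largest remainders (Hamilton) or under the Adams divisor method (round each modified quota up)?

Hamilton: B 8, D 2, A 4, C 2.
Adams: B 7, D 3, A 4, C 2.
D gets 2 under Hamilton and 3 under Adams.

Adams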